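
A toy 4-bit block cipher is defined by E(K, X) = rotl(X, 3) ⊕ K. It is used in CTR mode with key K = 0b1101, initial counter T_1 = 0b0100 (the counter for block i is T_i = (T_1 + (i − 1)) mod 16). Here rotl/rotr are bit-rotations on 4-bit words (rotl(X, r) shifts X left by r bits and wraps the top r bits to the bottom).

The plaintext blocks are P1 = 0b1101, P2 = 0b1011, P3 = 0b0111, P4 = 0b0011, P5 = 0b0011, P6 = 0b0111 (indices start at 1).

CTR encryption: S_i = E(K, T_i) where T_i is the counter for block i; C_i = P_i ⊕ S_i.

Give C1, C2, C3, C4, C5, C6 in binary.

C1: T = 0b0100, S = E(K, T) = 0b1111; 0b1101 ⊕ 0b1111 = 0b0010.
C2: T = 0b0101, S = E(K, T) = 0b0111; 0b1011 ⊕ 0b0111 = 0b1100.
C3: T = 0b0110, S = E(K, T) = 0b1110; 0b0111 ⊕ 0b1110 = 0b1001.
C4: T = 0b0111, S = E(K, T) = 0b0110; 0b0011 ⊕ 0b0110 = 0b0101.
C5: T = 0b1000, S = E(K, T) = 0b1001; 0b0011 ⊕ 0b1001 = 0b1010.
C6: T = 0b1001, S = E(K, T) = 0b0001; 0b0111 ⊕ 0b0001 = 0b0110.

C1 = 0b0010, C2 = 0b1100, C3 = 0b1001, C4 = 0b0101, C5 = 0b1010, C6 = 0b0110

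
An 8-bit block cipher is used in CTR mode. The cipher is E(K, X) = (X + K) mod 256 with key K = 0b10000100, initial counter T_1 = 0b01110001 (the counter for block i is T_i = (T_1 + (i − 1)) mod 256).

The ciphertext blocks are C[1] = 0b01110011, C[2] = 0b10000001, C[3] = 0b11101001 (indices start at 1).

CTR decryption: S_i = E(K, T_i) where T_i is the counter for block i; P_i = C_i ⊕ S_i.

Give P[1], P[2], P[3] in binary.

P[1] = 0b10000110, P[2] = 0b01110111, P[3] = 0b00011110

P[1]: T = 0b01110001, S = E(K, T) = 0b11110101; 0b01110011 ⊕ 0b11110101 = 0b10000110.
P[2]: T = 0b01110010, S = E(K, T) = 0b11110110; 0b10000001 ⊕ 0b11110110 = 0b01110111.
P[3]: T = 0b01110011, S = E(K, T) = 0b11110111; 0b11101001 ⊕ 0b11110111 = 0b00011110.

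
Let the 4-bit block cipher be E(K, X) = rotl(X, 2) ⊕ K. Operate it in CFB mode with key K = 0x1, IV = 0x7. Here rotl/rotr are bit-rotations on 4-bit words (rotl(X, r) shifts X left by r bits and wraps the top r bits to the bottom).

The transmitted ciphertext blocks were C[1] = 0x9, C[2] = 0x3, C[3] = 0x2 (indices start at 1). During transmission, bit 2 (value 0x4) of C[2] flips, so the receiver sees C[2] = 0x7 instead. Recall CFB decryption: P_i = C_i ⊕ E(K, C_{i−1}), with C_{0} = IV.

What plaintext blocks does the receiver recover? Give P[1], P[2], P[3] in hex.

P[1] = 0x5, P[2] = 0x0, P[3] = 0xE

Only C[2] changed, to 0x7. In CFB, a change in C_i flips the same bit in P_i and garbles P_{i+1}. Decrypting the received ciphertext:
P[1]: E(K, 0x7) = 0xC; 0x9 ⊕ 0xC = 0x5.
P[2]: E(K, 0x9) = 0x7; 0x7 ⊕ 0x7 = 0x0.
P[3]: E(K, 0x7) = 0xC; 0x2 ⊕ 0xC = 0xE.
Blocks that differ from the original plaintext: P[2], P[3].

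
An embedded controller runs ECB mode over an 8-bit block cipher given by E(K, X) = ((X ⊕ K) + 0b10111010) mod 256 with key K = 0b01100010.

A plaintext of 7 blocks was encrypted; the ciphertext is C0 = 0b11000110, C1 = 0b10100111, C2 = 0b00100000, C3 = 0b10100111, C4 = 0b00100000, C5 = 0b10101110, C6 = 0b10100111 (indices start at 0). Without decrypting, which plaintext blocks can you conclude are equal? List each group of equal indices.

P1 = P3 = P6; P2 = P4

ECB encrypts each block independently with the same key, so equal ciphertext blocks imply equal plaintext blocks.
C1 = C3 = C6 = 0b10100111, so P1 = P3 = P6.
C2 = C4 = 0b00100000, so P2 = P4.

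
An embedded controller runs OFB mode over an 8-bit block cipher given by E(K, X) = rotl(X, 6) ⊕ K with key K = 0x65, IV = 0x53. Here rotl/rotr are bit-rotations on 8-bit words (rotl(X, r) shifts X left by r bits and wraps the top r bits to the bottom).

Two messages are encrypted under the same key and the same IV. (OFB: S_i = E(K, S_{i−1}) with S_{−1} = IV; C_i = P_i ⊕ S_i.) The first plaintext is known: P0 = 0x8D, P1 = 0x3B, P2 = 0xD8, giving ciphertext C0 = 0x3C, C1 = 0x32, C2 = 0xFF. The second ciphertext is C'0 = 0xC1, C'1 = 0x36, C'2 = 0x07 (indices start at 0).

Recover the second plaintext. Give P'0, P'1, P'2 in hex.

P'0 = 0x70, P'1 = 0x3F, P'2 = 0x20

In OFB with a reused IV, both messages share the same keystream S_i, so C_i ⊕ C'_i = P_i ⊕ P'_i and thus P'_i = P_i ⊕ C_i ⊕ C'_i.
P'0: 0x8D ⊕ 0x3C ⊕ 0xC1 = 0x70.
P'1: 0x3B ⊕ 0x32 ⊕ 0x36 = 0x3F.
P'2: 0xD8 ⊕ 0xFF ⊕ 0x07 = 0x20.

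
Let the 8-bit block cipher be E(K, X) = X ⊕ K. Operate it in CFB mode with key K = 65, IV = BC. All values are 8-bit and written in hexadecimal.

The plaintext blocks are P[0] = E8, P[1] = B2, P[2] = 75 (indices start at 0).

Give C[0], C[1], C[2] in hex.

C[0] = 31, C[1] = E6, C[2] = F6

CFB encryption: C_i = P_i ⊕ E(K, C_{i−1}), with C_{−1} = IV.
C[0]: E(K, BC) = D9; E8 ⊕ D9 = 31.
C[1]: E(K, 31) = 54; B2 ⊕ 54 = E6.
C[2]: E(K, E6) = 83; 75 ⊕ 83 = F6.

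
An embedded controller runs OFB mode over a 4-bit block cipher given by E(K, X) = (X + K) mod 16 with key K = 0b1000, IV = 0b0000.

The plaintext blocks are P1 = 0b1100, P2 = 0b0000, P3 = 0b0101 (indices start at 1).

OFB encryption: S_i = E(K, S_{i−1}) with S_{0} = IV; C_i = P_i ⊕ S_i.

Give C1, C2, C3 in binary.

C1 = 0b0100, C2 = 0b0000, C3 = 0b1101

C1: S = E(K, 0b0000) = 0b1000; 0b1100 ⊕ 0b1000 = 0b0100.
C2: S = E(K, 0b1000) = 0b0000; 0b0000 ⊕ 0b0000 = 0b0000.
C3: S = E(K, 0b0000) = 0b1000; 0b0101 ⊕ 0b1000 = 0b1101.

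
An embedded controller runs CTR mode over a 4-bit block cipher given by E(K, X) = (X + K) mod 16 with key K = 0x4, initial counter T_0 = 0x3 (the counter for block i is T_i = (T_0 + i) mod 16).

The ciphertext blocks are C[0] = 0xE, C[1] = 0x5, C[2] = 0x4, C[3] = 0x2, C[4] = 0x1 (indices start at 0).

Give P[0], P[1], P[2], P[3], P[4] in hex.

CTR decryption: S_i = E(K, T_i) where T_i is the counter for block i; P_i = C_i ⊕ S_i.
P[0]: T = 0x3, S = E(K, T) = 0x7; 0xE ⊕ 0x7 = 0x9.
P[1]: T = 0x4, S = E(K, T) = 0x8; 0x5 ⊕ 0x8 = 0xD.
P[2]: T = 0x5, S = E(K, T) = 0x9; 0x4 ⊕ 0x9 = 0xD.
P[3]: T = 0x6, S = E(K, T) = 0xA; 0x2 ⊕ 0xA = 0x8.
P[4]: T = 0x7, S = E(K, T) = 0xB; 0x1 ⊕ 0xB = 0xA.

P[0] = 0x9, P[1] = 0xD, P[2] = 0xD, P[3] = 0x8, P[4] = 0xA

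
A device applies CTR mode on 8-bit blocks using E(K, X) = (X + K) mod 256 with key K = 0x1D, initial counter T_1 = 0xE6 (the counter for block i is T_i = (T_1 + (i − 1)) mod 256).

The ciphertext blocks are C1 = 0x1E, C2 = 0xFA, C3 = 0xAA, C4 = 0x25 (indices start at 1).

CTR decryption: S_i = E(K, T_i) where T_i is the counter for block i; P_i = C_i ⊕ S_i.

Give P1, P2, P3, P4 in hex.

P1: T = 0xE6, S = E(K, T) = 0x03; 0x1E ⊕ 0x03 = 0x1D.
P2: T = 0xE7, S = E(K, T) = 0x04; 0xFA ⊕ 0x04 = 0xFE.
P3: T = 0xE8, S = E(K, T) = 0x05; 0xAA ⊕ 0x05 = 0xAF.
P4: T = 0xE9, S = E(K, T) = 0x06; 0x25 ⊕ 0x06 = 0x23.

P1 = 0x1D, P2 = 0xFE, P3 = 0xAF, P4 = 0x23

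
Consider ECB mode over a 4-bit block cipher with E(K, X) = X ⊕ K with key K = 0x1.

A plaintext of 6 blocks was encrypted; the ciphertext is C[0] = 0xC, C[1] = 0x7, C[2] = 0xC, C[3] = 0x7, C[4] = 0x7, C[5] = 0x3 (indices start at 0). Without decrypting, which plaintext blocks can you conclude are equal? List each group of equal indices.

ECB encrypts each block independently with the same key, so equal ciphertext blocks imply equal plaintext blocks.
C[0] = C[2] = 0xC, so P[0] = P[2].
C[1] = C[3] = C[4] = 0x7, so P[1] = P[3] = P[4].

P[0] = P[2]; P[1] = P[3] = P[4]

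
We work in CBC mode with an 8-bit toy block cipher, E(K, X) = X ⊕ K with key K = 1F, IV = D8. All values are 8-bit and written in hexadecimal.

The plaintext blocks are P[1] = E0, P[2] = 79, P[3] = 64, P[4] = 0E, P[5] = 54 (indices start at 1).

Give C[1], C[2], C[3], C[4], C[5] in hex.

C[1] = 27, C[2] = 41, C[3] = 3A, C[4] = 2B, C[5] = 60

CBC encryption: C_i = E(K, P_i ⊕ C_{i−1}), with C_{0} = IV.
C[1]: P[1] ⊕ D8 = 38; E(K, 38) = 27.
C[2]: P[2] ⊕ 27 = 5E; E(K, 5E) = 41.
C[3]: P[3] ⊕ 41 = 25; E(K, 25) = 3A.
C[4]: P[4] ⊕ 3A = 34; E(K, 34) = 2B.
C[5]: P[5] ⊕ 2B = 7F; E(K, 7F) = 60.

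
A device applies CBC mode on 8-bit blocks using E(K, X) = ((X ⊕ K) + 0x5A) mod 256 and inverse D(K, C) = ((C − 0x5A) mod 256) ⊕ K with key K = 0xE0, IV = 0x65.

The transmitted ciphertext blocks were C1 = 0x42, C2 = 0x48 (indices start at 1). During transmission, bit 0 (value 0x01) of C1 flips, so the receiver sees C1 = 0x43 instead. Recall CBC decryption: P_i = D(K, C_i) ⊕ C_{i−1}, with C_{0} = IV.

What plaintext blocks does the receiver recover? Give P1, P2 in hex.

Only C1 changed, to 0x43. In CBC, a change in C_i garbles P_i and flips the same bit in P_{i+1}. Decrypting the received ciphertext:
P1: D(K, 0x43) = 0x09; 0x09 ⊕ 0x65 = 0x6C.
P2: D(K, 0x48) = 0x0E; 0x0E ⊕ 0x43 = 0x4D.
Blocks that differ from the original plaintext: P1, P2.

P1 = 0x6C, P2 = 0x4D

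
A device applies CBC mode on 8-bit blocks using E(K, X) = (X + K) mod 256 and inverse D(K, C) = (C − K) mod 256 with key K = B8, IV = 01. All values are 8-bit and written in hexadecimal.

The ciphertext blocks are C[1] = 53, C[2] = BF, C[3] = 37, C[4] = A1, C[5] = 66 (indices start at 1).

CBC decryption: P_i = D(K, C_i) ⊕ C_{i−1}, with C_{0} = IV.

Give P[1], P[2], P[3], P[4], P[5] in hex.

P[1] = 9A, P[2] = 54, P[3] = C0, P[4] = DE, P[5] = 0F

P[1]: D(K, 53) = 9B; 9B ⊕ 01 = 9A.
P[2]: D(K, BF) = 07; 07 ⊕ 53 = 54.
P[3]: D(K, 37) = 7F; 7F ⊕ BF = C0.
P[4]: D(K, A1) = E9; E9 ⊕ 37 = DE.
P[5]: D(K, 66) = AE; AE ⊕ A1 = 0F.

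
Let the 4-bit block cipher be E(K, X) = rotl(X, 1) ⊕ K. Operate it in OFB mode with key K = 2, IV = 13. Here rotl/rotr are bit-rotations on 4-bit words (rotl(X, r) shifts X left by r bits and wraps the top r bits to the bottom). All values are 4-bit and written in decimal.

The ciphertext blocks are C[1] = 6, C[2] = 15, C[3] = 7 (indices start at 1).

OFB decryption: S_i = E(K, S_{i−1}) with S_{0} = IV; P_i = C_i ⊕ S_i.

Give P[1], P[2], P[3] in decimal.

P[1]: S = E(K, 13) = 9; 6 ⊕ 9 = 15.
P[2]: S = E(K, 9) = 1; 15 ⊕ 1 = 14.
P[3]: S = E(K, 1) = 0; 7 ⊕ 0 = 7.

P[1] = 15, P[2] = 14, P[3] = 7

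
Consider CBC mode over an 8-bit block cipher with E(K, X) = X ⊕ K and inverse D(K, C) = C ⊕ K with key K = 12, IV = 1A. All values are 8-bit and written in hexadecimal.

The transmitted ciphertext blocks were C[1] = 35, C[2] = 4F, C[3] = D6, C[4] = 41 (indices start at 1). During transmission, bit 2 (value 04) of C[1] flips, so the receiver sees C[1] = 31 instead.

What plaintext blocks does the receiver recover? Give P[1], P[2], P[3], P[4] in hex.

P[1] = 39, P[2] = 6C, P[3] = 8B, P[4] = 85

CBC decryption: P_i = D(K, C_i) ⊕ C_{i−1}, with C_{0} = IV.
Only C[1] changed, to 31. In CBC, a change in C_i garbles P_i and flips the same bit in P_{i+1}. Decrypting the received ciphertext:
P[1]: D(K, 31) = 23; 23 ⊕ 1A = 39.
P[2]: D(K, 4F) = 5D; 5D ⊕ 31 = 6C.
P[3]: D(K, D6) = C4; C4 ⊕ 4F = 8B.
P[4]: D(K, 41) = 53; 53 ⊕ D6 = 85.
Blocks that differ from the original plaintext: P[1], P[2].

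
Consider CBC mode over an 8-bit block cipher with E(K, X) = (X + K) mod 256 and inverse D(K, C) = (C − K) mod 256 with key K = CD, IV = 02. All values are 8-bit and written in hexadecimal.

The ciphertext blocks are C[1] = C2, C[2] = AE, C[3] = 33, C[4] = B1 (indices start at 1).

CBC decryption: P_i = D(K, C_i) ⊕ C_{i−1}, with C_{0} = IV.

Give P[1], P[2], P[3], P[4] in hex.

P[1] = F7, P[2] = 23, P[3] = C8, P[4] = D7

P[1]: D(K, C2) = F5; F5 ⊕ 02 = F7.
P[2]: D(K, AE) = E1; E1 ⊕ C2 = 23.
P[3]: D(K, 33) = 66; 66 ⊕ AE = C8.
P[4]: D(K, B1) = E4; E4 ⊕ 33 = D7.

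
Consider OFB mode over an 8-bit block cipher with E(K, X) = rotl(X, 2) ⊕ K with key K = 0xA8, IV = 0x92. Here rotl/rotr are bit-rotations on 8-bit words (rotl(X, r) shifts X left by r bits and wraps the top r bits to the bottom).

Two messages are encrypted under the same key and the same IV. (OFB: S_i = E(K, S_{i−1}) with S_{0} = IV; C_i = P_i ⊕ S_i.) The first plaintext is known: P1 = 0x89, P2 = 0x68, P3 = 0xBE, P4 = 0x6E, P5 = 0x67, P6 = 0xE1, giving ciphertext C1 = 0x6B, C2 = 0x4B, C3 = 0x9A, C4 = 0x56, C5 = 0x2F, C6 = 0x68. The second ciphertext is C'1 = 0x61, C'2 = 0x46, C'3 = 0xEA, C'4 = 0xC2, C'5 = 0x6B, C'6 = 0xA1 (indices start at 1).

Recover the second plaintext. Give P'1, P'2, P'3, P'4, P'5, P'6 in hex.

In OFB with a reused IV, both messages share the same keystream S_i, so C_i ⊕ C'_i = P_i ⊕ P'_i and thus P'_i = P_i ⊕ C_i ⊕ C'_i.
P'1: 0x89 ⊕ 0x6B ⊕ 0x61 = 0x83.
P'2: 0x68 ⊕ 0x4B ⊕ 0x46 = 0x65.
P'3: 0xBE ⊕ 0x9A ⊕ 0xEA = 0xCE.
P'4: 0x6E ⊕ 0x56 ⊕ 0xC2 = 0xFA.
P'5: 0x67 ⊕ 0x2F ⊕ 0x6B = 0x23.
P'6: 0xE1 ⊕ 0x68 ⊕ 0xA1 = 0x28.

P'1 = 0x83, P'2 = 0x65, P'3 = 0xCE, P'4 = 0xFA, P'5 = 0x23, P'6 = 0x28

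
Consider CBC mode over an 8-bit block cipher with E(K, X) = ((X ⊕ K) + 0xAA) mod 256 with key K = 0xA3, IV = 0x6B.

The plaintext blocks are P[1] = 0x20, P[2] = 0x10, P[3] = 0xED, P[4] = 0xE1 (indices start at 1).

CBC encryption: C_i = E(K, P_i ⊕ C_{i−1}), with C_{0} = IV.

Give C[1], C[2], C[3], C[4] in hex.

C[1]: P[1] ⊕ 0x6B = 0x4B; E(K, 0x4B) = 0x92.
C[2]: P[2] ⊕ 0x92 = 0x82; E(K, 0x82) = 0xCB.
C[3]: P[3] ⊕ 0xCB = 0x26; E(K, 0x26) = 0x2F.
C[4]: P[4] ⊕ 0x2F = 0xCE; E(K, 0xCE) = 0x17.

C[1] = 0x92, C[2] = 0xCB, C[3] = 0x2F, C[4] = 0x17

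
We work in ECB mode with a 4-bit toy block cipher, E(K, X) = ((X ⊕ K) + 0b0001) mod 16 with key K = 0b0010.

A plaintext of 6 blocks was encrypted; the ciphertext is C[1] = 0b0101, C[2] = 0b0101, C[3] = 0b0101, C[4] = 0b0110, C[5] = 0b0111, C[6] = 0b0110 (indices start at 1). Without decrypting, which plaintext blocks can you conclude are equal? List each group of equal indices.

ECB encrypts each block independently with the same key, so equal ciphertext blocks imply equal plaintext blocks.
C[1] = C[2] = C[3] = 0b0101, so P[1] = P[2] = P[3].
C[4] = C[6] = 0b0110, so P[4] = P[6].

P[1] = P[2] = P[3]; P[4] = P[6]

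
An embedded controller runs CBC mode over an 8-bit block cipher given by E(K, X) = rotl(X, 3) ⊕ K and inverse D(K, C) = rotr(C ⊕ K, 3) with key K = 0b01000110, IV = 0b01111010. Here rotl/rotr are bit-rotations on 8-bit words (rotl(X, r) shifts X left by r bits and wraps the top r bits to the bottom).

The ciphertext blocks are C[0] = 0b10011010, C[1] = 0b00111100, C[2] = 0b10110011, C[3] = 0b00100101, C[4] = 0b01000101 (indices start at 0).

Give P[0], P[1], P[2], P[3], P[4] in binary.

CBC decryption: P_i = D(K, C_i) ⊕ C_{i−1}, with C_{−1} = IV.
P[0]: D(K, 0b10011010) = 0b10011011; 0b10011011 ⊕ 0b01111010 = 0b11100001.
P[1]: D(K, 0b00111100) = 0b01001111; 0b01001111 ⊕ 0b10011010 = 0b11010101.
P[2]: D(K, 0b10110011) = 0b10111110; 0b10111110 ⊕ 0b00111100 = 0b10000010.
P[3]: D(K, 0b00100101) = 0b01101100; 0b01101100 ⊕ 0b10110011 = 0b11011111.
P[4]: D(K, 0b01000101) = 0b01100000; 0b01100000 ⊕ 0b00100101 = 0b01000101.

P[0] = 0b11100001, P[1] = 0b11010101, P[2] = 0b10000010, P[3] = 0b11011111, P[4] = 0b01000101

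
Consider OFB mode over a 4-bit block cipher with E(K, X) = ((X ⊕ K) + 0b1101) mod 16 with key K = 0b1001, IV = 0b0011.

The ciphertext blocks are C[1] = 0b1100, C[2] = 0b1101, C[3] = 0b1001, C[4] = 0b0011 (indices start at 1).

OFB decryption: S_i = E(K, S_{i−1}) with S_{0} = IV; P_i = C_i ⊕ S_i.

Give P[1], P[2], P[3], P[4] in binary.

P[1] = 0b1011, P[2] = 0b0110, P[3] = 0b0110, P[4] = 0b0000

P[1]: S = E(K, 0b0011) = 0b0111; 0b1100 ⊕ 0b0111 = 0b1011.
P[2]: S = E(K, 0b0111) = 0b1011; 0b1101 ⊕ 0b1011 = 0b0110.
P[3]: S = E(K, 0b1011) = 0b1111; 0b1001 ⊕ 0b1111 = 0b0110.
P[4]: S = E(K, 0b1111) = 0b0011; 0b0011 ⊕ 0b0011 = 0b0000.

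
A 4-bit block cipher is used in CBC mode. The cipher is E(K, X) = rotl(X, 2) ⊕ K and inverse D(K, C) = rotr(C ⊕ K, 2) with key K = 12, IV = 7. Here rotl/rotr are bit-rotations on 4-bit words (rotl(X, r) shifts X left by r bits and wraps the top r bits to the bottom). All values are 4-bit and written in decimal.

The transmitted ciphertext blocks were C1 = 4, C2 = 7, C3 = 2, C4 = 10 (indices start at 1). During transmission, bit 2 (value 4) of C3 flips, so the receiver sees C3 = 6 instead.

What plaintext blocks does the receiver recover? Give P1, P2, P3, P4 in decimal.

P1 = 5, P2 = 10, P3 = 13, P4 = 15

CBC decryption: P_i = D(K, C_i) ⊕ C_{i−1}, with C_{0} = IV.
Only C3 changed, to 6. In CBC, a change in C_i garbles P_i and flips the same bit in P_{i+1}. Decrypting the received ciphertext:
P1: D(K, 4) = 2; 2 ⊕ 7 = 5.
P2: D(K, 7) = 14; 14 ⊕ 4 = 10.
P3: D(K, 6) = 10; 10 ⊕ 7 = 13.
P4: D(K, 10) = 9; 9 ⊕ 6 = 15.
Blocks that differ from the original plaintext: P3, P4.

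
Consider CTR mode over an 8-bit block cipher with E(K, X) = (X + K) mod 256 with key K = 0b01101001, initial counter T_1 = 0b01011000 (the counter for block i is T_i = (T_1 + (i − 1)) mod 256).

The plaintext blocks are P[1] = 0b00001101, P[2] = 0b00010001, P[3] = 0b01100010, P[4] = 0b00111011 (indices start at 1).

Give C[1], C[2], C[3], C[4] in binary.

C[1] = 0b11001100, C[2] = 0b11010011, C[3] = 0b10100001, C[4] = 0b11111111

CTR encryption: S_i = E(K, T_i) where T_i is the counter for block i; C_i = P_i ⊕ S_i.
C[1]: T = 0b01011000, S = E(K, T) = 0b11000001; 0b00001101 ⊕ 0b11000001 = 0b11001100.
C[2]: T = 0b01011001, S = E(K, T) = 0b11000010; 0b00010001 ⊕ 0b11000010 = 0b11010011.
C[3]: T = 0b01011010, S = E(K, T) = 0b11000011; 0b01100010 ⊕ 0b11000011 = 0b10100001.
C[4]: T = 0b01011011, S = E(K, T) = 0b11000100; 0b00111011 ⊕ 0b11000100 = 0b11111111.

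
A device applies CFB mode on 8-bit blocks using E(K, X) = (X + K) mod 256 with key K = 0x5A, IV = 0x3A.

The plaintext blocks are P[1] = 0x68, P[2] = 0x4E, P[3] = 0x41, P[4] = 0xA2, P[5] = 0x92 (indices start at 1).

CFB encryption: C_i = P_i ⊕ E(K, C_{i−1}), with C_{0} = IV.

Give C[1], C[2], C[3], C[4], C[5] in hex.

C[1] = 0xFC, C[2] = 0x18, C[3] = 0x33, C[4] = 0x2F, C[5] = 0x1B

C[1]: E(K, 0x3A) = 0x94; 0x68 ⊕ 0x94 = 0xFC.
C[2]: E(K, 0xFC) = 0x56; 0x4E ⊕ 0x56 = 0x18.
C[3]: E(K, 0x18) = 0x72; 0x41 ⊕ 0x72 = 0x33.
C[4]: E(K, 0x33) = 0x8D; 0xA2 ⊕ 0x8D = 0x2F.
C[5]: E(K, 0x2F) = 0x89; 0x92 ⊕ 0x89 = 0x1B.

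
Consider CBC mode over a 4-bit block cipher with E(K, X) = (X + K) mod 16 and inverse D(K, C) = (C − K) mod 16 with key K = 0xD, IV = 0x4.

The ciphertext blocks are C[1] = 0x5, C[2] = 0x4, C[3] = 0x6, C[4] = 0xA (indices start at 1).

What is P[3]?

P[3] = 0xD

CBC decryption: P_i = D(K, C_i) ⊕ C_{i−1}, with C_{0} = IV.
P[3]: D(K, 0x6) = 0x9; 0x9 ⊕ 0x4 = 0xD.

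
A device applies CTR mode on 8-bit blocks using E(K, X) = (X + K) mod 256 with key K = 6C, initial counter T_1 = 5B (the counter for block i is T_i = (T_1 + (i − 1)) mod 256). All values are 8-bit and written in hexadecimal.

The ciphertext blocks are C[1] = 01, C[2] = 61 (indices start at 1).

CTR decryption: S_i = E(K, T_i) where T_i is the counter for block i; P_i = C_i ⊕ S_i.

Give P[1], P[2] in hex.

P[1] = C6, P[2] = A9

P[1]: T = 5B, S = E(K, T) = C7; 01 ⊕ C7 = C6.
P[2]: T = 5C, S = E(K, T) = C8; 61 ⊕ C8 = A9.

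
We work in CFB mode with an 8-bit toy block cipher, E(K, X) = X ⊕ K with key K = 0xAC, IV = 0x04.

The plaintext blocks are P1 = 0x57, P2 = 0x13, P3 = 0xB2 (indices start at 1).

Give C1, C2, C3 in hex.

CFB encryption: C_i = P_i ⊕ E(K, C_{i−1}), with C_{0} = IV.
C1: E(K, 0x04) = 0xA8; 0x57 ⊕ 0xA8 = 0xFF.
C2: E(K, 0xFF) = 0x53; 0x13 ⊕ 0x53 = 0x40.
C3: E(K, 0x40) = 0xEC; 0xB2 ⊕ 0xEC = 0x5E.

C1 = 0xFF, C2 = 0x40, C3 = 0x5E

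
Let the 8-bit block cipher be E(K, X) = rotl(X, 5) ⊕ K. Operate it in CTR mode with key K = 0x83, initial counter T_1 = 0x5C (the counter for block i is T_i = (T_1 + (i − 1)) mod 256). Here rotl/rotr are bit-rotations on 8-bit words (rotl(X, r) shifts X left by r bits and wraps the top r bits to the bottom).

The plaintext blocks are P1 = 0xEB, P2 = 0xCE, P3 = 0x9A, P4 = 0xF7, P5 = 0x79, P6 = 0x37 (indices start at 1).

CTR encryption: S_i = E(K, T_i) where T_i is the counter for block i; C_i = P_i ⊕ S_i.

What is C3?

C3 = 0xD2

C1: T = 0x5C, S = E(K, T) = 0x08; 0xEB ⊕ 0x08 = 0xE3.
C2: T = 0x5D, S = E(K, T) = 0x28; 0xCE ⊕ 0x28 = 0xE6.
C3: T = 0x5E, S = E(K, T) = 0x48; 0x9A ⊕ 0x48 = 0xD2.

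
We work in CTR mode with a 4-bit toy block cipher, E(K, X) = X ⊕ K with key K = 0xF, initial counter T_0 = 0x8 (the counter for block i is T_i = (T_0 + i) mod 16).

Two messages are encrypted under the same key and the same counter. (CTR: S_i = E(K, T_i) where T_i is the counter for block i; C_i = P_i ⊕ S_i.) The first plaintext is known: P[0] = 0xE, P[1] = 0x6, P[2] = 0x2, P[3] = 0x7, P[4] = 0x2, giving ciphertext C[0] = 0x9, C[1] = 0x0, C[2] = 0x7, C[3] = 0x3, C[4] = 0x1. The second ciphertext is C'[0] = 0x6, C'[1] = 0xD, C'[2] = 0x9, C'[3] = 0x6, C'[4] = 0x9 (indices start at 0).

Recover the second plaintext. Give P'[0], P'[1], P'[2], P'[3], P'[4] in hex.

P'[0] = 0x1, P'[1] = 0xB, P'[2] = 0xC, P'[3] = 0x2, P'[4] = 0xA

In CTR with a reused counter, both messages share the same keystream S_i, so C_i ⊕ C'_i = P_i ⊕ P'_i and thus P'_i = P_i ⊕ C_i ⊕ C'_i.
P'[0]: 0xE ⊕ 0x9 ⊕ 0x6 = 0x1.
P'[1]: 0x6 ⊕ 0x0 ⊕ 0xD = 0xB.
P'[2]: 0x2 ⊕ 0x7 ⊕ 0x9 = 0xC.
P'[3]: 0x7 ⊕ 0x3 ⊕ 0x6 = 0x2.
P'[4]: 0x2 ⊕ 0x1 ⊕ 0x9 = 0xA.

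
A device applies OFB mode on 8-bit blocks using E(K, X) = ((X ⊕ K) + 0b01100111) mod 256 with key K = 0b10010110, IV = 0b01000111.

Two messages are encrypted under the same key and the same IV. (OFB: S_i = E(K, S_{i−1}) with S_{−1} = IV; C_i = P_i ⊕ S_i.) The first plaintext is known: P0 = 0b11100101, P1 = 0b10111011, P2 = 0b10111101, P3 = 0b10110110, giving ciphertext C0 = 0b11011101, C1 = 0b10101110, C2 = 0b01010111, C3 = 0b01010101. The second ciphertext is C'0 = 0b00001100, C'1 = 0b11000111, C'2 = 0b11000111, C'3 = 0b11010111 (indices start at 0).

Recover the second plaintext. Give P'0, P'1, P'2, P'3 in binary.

In OFB with a reused IV, both messages share the same keystream S_i, so C_i ⊕ C'_i = P_i ⊕ P'_i and thus P'_i = P_i ⊕ C_i ⊕ C'_i.
P'0: 0b11100101 ⊕ 0b11011101 ⊕ 0b00001100 = 0b00110100.
P'1: 0b10111011 ⊕ 0b10101110 ⊕ 0b11000111 = 0b11010010.
P'2: 0b10111101 ⊕ 0b01010111 ⊕ 0b11000111 = 0b00101101.
P'3: 0b10110110 ⊕ 0b01010101 ⊕ 0b11010111 = 0b00110100.

P'0 = 0b00110100, P'1 = 0b11010010, P'2 = 0b00101101, P'3 = 0b00110100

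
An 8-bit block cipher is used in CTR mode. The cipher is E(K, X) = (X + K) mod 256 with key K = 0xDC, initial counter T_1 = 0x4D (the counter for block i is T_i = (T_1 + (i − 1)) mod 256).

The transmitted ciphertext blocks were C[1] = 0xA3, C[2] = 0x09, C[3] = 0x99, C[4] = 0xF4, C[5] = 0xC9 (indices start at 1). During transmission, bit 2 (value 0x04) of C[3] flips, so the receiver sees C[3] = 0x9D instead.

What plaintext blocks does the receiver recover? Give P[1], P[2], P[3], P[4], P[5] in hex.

P[1] = 0x8A, P[2] = 0x23, P[3] = 0xB6, P[4] = 0xD8, P[5] = 0xE4

CTR decryption: S_i = E(K, T_i) where T_i is the counter for block i; P_i = C_i ⊕ S_i.
Only C[3] changed, to 0x9D. In CTR, a change in C_i flips the same bit in P_i only; the keystream is unaffected. Decrypting the received ciphertext:
P[1]: T = 0x4D, S = E(K, T) = 0x29; 0xA3 ⊕ 0x29 = 0x8A.
P[2]: T = 0x4E, S = E(K, T) = 0x2A; 0x09 ⊕ 0x2A = 0x23.
P[3]: T = 0x4F, S = E(K, T) = 0x2B; 0x9D ⊕ 0x2B = 0xB6.
P[4]: T = 0x50, S = E(K, T) = 0x2C; 0xF4 ⊕ 0x2C = 0xD8.
P[5]: T = 0x51, S = E(K, T) = 0x2D; 0xC9 ⊕ 0x2D = 0xE4.
Blocks that differ from the original plaintext: P[3].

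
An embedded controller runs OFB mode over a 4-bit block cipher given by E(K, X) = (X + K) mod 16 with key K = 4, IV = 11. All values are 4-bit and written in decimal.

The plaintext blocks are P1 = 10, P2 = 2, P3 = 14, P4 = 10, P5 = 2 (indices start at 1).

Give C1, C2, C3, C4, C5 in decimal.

OFB encryption: S_i = E(K, S_{i−1}) with S_{0} = IV; C_i = P_i ⊕ S_i.
C1: S = E(K, 11) = 15; 10 ⊕ 15 = 5.
C2: S = E(K, 15) = 3; 2 ⊕ 3 = 1.
C3: S = E(K, 3) = 7; 14 ⊕ 7 = 9.
C4: S = E(K, 7) = 11; 10 ⊕ 11 = 1.
C5: S = E(K, 11) = 15; 2 ⊕ 15 = 13.

C1 = 5, C2 = 1, C3 = 9, C4 = 1, C5 = 13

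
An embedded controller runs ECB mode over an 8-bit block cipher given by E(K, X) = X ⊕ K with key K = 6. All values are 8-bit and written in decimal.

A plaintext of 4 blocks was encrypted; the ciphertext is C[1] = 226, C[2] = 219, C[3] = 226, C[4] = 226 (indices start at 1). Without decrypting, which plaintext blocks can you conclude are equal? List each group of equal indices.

P[1] = P[3] = P[4]

ECB encrypts each block independently with the same key, so equal ciphertext blocks imply equal plaintext blocks.
C[1] = C[3] = C[4] = 226, so P[1] = P[3] = P[4].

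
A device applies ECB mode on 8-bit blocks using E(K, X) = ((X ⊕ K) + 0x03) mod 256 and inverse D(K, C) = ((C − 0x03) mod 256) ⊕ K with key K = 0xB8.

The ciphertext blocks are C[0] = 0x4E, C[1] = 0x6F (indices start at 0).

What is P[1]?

P[1] = 0xD4

ECB decryption: P_i = D(K, C_i).
P[1]: D(K, 0x6F) = 0xD4.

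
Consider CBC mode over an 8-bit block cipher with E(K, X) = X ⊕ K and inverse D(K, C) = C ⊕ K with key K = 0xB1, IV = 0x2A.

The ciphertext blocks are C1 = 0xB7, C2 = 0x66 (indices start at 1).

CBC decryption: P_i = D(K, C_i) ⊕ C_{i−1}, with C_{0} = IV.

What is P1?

P1 = 0x2C

P1: D(K, 0xB7) = 0x06; 0x06 ⊕ 0x2A = 0x2C.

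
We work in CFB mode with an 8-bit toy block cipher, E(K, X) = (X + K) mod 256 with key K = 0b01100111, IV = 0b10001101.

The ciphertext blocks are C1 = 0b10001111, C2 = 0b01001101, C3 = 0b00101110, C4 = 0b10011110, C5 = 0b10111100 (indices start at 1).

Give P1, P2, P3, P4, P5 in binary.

CFB decryption: P_i = C_i ⊕ E(K, C_{i−1}), with C_{0} = IV.
P1: E(K, 0b10001101) = 0b11110100; 0b10001111 ⊕ 0b11110100 = 0b01111011.
P2: E(K, 0b10001111) = 0b11110110; 0b01001101 ⊕ 0b11110110 = 0b10111011.
P3: E(K, 0b01001101) = 0b10110100; 0b00101110 ⊕ 0b10110100 = 0b10011010.
P4: E(K, 0b00101110) = 0b10010101; 0b10011110 ⊕ 0b10010101 = 0b00001011.
P5: E(K, 0b10011110) = 0b00000101; 0b10111100 ⊕ 0b00000101 = 0b10111001.

P1 = 0b01111011, P2 = 0b10111011, P3 = 0b10011010, P4 = 0b00001011, P5 = 0b10111001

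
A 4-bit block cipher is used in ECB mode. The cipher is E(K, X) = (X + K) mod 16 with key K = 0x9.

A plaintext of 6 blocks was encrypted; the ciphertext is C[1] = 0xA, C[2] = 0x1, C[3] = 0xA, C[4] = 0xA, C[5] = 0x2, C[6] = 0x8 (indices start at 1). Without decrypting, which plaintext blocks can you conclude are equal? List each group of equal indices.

ECB encrypts each block independently with the same key, so equal ciphertext blocks imply equal plaintext blocks.
C[1] = C[3] = C[4] = 0xA, so P[1] = P[3] = P[4].

P[1] = P[3] = P[4]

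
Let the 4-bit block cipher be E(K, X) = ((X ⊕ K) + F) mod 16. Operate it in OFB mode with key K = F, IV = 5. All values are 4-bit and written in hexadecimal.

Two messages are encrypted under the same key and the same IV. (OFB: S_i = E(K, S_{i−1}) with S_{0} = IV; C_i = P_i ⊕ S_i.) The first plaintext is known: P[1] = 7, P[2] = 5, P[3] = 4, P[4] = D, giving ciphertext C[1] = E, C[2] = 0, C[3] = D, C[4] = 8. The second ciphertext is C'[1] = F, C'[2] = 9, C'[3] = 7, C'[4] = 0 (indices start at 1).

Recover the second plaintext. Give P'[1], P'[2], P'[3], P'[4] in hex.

P'[1] = 6, P'[2] = C, P'[3] = E, P'[4] = 5

In OFB with a reused IV, both messages share the same keystream S_i, so C_i ⊕ C'_i = P_i ⊕ P'_i and thus P'_i = P_i ⊕ C_i ⊕ C'_i.
P'[1]: 7 ⊕ E ⊕ F = 6.
P'[2]: 5 ⊕ 0 ⊕ 9 = C.
P'[3]: 4 ⊕ D ⊕ 7 = E.
P'[4]: D ⊕ 8 ⊕ 0 = 5.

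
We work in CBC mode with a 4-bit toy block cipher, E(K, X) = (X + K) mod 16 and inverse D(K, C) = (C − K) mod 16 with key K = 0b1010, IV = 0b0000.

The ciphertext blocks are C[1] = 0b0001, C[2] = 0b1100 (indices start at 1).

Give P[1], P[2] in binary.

CBC decryption: P_i = D(K, C_i) ⊕ C_{i−1}, with C_{0} = IV.
P[1]: D(K, 0b0001) = 0b0111; 0b0111 ⊕ 0b0000 = 0b0111.
P[2]: D(K, 0b1100) = 0b0010; 0b0010 ⊕ 0b0001 = 0b0011.

P[1] = 0b0111, P[2] = 0b0011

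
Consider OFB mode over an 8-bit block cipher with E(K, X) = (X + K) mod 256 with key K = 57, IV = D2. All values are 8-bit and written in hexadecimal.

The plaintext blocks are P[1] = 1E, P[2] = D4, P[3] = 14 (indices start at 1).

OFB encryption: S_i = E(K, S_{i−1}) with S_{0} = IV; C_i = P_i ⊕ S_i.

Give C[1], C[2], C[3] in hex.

C[1] = 37, C[2] = 54, C[3] = C3

C[1]: S = E(K, D2) = 29; 1E ⊕ 29 = 37.
C[2]: S = E(K, 29) = 80; D4 ⊕ 80 = 54.
C[3]: S = E(K, 80) = D7; 14 ⊕ D7 = C3.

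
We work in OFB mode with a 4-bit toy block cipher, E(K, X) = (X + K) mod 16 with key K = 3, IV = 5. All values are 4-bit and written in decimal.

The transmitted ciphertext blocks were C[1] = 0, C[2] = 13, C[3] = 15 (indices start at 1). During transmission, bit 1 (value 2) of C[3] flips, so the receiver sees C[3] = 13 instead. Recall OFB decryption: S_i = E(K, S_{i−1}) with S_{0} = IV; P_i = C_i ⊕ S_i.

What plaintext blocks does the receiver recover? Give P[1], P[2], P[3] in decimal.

P[1] = 8, P[2] = 6, P[3] = 3

Only C[3] changed, to 13. In OFB, a change in C_i flips the same bit in P_i only; the keystream is unaffected. Decrypting the received ciphertext:
P[1]: S = E(K, 5) = 8; 0 ⊕ 8 = 8.
P[2]: S = E(K, 8) = 11; 13 ⊕ 11 = 6.
P[3]: S = E(K, 11) = 14; 13 ⊕ 14 = 3.
Blocks that differ from the original plaintext: P[3].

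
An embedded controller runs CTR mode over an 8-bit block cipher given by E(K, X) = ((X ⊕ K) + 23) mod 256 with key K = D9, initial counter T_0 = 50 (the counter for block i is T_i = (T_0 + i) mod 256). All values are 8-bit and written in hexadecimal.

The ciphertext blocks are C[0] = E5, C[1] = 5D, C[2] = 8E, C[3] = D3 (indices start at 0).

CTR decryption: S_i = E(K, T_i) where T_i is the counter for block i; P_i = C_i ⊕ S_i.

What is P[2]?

P[2] = 20

P[2]: T = 52, S = E(K, T) = AE; 8E ⊕ AE = 20.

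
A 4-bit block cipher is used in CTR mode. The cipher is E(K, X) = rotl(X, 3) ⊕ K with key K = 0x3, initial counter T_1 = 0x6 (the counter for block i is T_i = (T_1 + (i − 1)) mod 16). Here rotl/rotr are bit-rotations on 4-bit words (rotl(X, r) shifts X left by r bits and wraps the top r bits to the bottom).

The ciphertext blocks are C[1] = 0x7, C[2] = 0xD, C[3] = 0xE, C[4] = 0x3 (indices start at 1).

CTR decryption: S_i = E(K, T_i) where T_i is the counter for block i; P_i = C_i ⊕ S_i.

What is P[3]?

P[3] = 0x9

P[3]: T = 0x8, S = E(K, T) = 0x7; 0xE ⊕ 0x7 = 0x9.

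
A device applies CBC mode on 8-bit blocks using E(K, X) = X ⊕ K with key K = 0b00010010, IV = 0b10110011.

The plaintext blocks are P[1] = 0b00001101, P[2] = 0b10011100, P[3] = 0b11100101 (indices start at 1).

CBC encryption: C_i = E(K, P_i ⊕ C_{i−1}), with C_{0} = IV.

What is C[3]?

C[1]: P[1] ⊕ 0b10110011 = 0b10111110; E(K, 0b10111110) = 0b10101100.
C[2]: P[2] ⊕ 0b10101100 = 0b00110000; E(K, 0b00110000) = 0b00100010.
C[3]: P[3] ⊕ 0b00100010 = 0b11000111; E(K, 0b11000111) = 0b11010101.

C[3] = 0b11010101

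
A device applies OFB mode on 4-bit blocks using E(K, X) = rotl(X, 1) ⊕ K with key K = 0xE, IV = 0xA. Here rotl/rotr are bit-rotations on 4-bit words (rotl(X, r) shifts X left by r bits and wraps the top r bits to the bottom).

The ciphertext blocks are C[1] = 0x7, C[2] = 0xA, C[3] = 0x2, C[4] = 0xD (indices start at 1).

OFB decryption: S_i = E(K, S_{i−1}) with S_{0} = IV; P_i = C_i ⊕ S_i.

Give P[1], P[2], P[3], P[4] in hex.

P[1]: S = E(K, 0xA) = 0xB; 0x7 ⊕ 0xB = 0xC.
P[2]: S = E(K, 0xB) = 0x9; 0xA ⊕ 0x9 = 0x3.
P[3]: S = E(K, 0x9) = 0xD; 0x2 ⊕ 0xD = 0xF.
P[4]: S = E(K, 0xD) = 0x5; 0xD ⊕ 0x5 = 0x8.

P[1] = 0xC, P[2] = 0x3, P[3] = 0xF, P[4] = 0x8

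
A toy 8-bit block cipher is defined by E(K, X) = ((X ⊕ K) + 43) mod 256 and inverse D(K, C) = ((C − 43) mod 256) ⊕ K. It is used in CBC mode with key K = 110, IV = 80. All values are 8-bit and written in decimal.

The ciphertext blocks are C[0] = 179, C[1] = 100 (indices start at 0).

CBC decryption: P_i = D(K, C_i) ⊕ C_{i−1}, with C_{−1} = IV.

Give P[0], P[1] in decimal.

P[0] = 182, P[1] = 228

P[0]: D(K, 179) = 230; 230 ⊕ 80 = 182.
P[1]: D(K, 100) = 87; 87 ⊕ 179 = 228.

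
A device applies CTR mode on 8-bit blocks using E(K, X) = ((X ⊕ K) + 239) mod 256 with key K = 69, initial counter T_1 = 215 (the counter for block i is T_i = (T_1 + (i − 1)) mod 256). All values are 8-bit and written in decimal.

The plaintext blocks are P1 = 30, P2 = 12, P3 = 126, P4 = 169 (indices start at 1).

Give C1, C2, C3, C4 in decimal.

CTR encryption: S_i = E(K, T_i) where T_i is the counter for block i; C_i = P_i ⊕ S_i.
C1: T = 215, S = E(K, T) = 129; 30 ⊕ 129 = 159.
C2: T = 216, S = E(K, T) = 140; 12 ⊕ 140 = 128.
C3: T = 217, S = E(K, T) = 139; 126 ⊕ 139 = 245.
C4: T = 218, S = E(K, T) = 142; 169 ⊕ 142 = 39.

C1 = 159, C2 = 128, C3 = 245, C4 = 39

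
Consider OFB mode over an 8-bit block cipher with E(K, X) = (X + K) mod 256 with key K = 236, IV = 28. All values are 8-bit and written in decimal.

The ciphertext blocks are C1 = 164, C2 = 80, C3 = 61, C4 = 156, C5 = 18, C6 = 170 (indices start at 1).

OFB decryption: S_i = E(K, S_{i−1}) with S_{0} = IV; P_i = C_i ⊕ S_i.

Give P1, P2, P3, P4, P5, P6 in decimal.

P1: S = E(K, 28) = 8; 164 ⊕ 8 = 172.
P2: S = E(K, 8) = 244; 80 ⊕ 244 = 164.
P3: S = E(K, 244) = 224; 61 ⊕ 224 = 221.
P4: S = E(K, 224) = 204; 156 ⊕ 204 = 80.
P5: S = E(K, 204) = 184; 18 ⊕ 184 = 170.
P6: S = E(K, 184) = 164; 170 ⊕ 164 = 14.

P1 = 172, P2 = 164, P3 = 221, P4 = 80, P5 = 170, P6 = 14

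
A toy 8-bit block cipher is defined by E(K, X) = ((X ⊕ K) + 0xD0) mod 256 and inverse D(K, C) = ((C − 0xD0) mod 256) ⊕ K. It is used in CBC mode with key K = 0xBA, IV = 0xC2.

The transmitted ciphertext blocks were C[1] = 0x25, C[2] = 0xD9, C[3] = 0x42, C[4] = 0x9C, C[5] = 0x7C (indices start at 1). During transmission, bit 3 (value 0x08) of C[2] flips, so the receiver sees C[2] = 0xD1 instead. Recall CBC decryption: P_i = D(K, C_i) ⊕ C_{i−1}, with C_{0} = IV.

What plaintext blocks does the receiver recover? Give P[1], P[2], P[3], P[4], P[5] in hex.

Only C[2] changed, to 0xD1. In CBC, a change in C_i garbles P_i and flips the same bit in P_{i+1}. Decrypting the received ciphertext:
P[1]: D(K, 0x25) = 0xEF; 0xEF ⊕ 0xC2 = 0x2D.
P[2]: D(K, 0xD1) = 0xBB; 0xBB ⊕ 0x25 = 0x9E.
P[3]: D(K, 0x42) = 0xC8; 0xC8 ⊕ 0xD1 = 0x19.
P[4]: D(K, 0x9C) = 0x76; 0x76 ⊕ 0x42 = 0x34.
P[5]: D(K, 0x7C) = 0x16; 0x16 ⊕ 0x9C = 0x8A.
Blocks that differ from the original plaintext: P[2], P[3].

P[1] = 0x2D, P[2] = 0x9E, P[3] = 0x19, P[4] = 0x34, P[5] = 0x8A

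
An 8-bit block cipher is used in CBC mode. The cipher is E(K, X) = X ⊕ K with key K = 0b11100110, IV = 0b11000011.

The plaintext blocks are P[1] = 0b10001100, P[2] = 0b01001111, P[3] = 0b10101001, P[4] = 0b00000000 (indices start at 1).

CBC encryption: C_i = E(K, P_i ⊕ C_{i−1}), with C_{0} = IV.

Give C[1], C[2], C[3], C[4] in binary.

C[1]: P[1] ⊕ 0b11000011 = 0b01001111; E(K, 0b01001111) = 0b10101001.
C[2]: P[2] ⊕ 0b10101001 = 0b11100110; E(K, 0b11100110) = 0b00000000.
C[3]: P[3] ⊕ 0b00000000 = 0b10101001; E(K, 0b10101001) = 0b01001111.
C[4]: P[4] ⊕ 0b01001111 = 0b01001111; E(K, 0b01001111) = 0b10101001.

C[1] = 0b10101001, C[2] = 0b00000000, C[3] = 0b01001111, C[4] = 0b10101001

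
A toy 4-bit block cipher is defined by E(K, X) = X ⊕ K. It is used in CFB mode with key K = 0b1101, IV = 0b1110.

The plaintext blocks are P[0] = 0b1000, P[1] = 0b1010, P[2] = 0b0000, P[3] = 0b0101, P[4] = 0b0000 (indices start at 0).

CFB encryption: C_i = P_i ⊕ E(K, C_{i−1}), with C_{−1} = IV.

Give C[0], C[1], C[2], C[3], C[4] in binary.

C[0] = 0b1011, C[1] = 0b1100, C[2] = 0b0001, C[3] = 0b1001, C[4] = 0b0100

C[0]: E(K, 0b1110) = 0b0011; 0b1000 ⊕ 0b0011 = 0b1011.
C[1]: E(K, 0b1011) = 0b0110; 0b1010 ⊕ 0b0110 = 0b1100.
C[2]: E(K, 0b1100) = 0b0001; 0b0000 ⊕ 0b0001 = 0b0001.
C[3]: E(K, 0b0001) = 0b1100; 0b0101 ⊕ 0b1100 = 0b1001.
C[4]: E(K, 0b1001) = 0b0100; 0b0000 ⊕ 0b0100 = 0b0100.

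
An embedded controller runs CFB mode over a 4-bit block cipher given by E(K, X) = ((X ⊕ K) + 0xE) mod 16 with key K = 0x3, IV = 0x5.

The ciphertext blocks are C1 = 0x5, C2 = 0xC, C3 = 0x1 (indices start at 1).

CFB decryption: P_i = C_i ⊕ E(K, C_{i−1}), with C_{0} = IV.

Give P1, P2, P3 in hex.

P1 = 0x1, P2 = 0x8, P3 = 0xC

P1: E(K, 0x5) = 0x4; 0x5 ⊕ 0x4 = 0x1.
P2: E(K, 0x5) = 0x4; 0xC ⊕ 0x4 = 0x8.
P3: E(K, 0xC) = 0xD; 0x1 ⊕ 0xD = 0xC.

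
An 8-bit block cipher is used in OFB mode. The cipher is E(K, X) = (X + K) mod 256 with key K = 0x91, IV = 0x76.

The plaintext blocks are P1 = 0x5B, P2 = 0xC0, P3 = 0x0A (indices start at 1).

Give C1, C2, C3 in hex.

C1 = 0x5C, C2 = 0x58, C3 = 0x23

OFB encryption: S_i = E(K, S_{i−1}) with S_{0} = IV; C_i = P_i ⊕ S_i.
C1: S = E(K, 0x76) = 0x07; 0x5B ⊕ 0x07 = 0x5C.
C2: S = E(K, 0x07) = 0x98; 0xC0 ⊕ 0x98 = 0x58.
C3: S = E(K, 0x98) = 0x29; 0x0A ⊕ 0x29 = 0x23.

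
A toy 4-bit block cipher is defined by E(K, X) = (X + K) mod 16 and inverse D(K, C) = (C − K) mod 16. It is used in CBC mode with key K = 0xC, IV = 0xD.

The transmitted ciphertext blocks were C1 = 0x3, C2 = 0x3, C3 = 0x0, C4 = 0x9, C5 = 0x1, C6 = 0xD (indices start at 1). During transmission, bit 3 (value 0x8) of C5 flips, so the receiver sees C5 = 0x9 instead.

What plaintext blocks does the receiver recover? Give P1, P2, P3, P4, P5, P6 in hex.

CBC decryption: P_i = D(K, C_i) ⊕ C_{i−1}, with C_{0} = IV.
Only C5 changed, to 0x9. In CBC, a change in C_i garbles P_i and flips the same bit in P_{i+1}. Decrypting the received ciphertext:
P1: D(K, 0x3) = 0x7; 0x7 ⊕ 0xD = 0xA.
P2: D(K, 0x3) = 0x7; 0x7 ⊕ 0x3 = 0x4.
P3: D(K, 0x0) = 0x4; 0x4 ⊕ 0x3 = 0x7.
P4: D(K, 0x9) = 0xD; 0xD ⊕ 0x0 = 0xD.
P5: D(K, 0x9) = 0xD; 0xD ⊕ 0x9 = 0x4.
P6: D(K, 0xD) = 0x1; 0x1 ⊕ 0x9 = 0x8.
Blocks that differ from the original plaintext: P5, P6.

P1 = 0xA, P2 = 0x4, P3 = 0x7, P4 = 0xD, P5 = 0x4, P6 = 0x8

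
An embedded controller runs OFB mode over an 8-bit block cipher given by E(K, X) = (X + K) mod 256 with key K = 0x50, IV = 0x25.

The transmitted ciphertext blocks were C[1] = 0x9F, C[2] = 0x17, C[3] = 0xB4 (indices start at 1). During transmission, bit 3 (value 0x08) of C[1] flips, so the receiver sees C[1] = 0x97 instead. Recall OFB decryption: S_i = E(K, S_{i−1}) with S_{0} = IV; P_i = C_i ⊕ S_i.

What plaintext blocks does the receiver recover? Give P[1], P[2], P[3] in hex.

Only C[1] changed, to 0x97. In OFB, a change in C_i flips the same bit in P_i only; the keystream is unaffected. Decrypting the received ciphertext:
P[1]: S = E(K, 0x25) = 0x75; 0x97 ⊕ 0x75 = 0xE2.
P[2]: S = E(K, 0x75) = 0xC5; 0x17 ⊕ 0xC5 = 0xD2.
P[3]: S = E(K, 0xC5) = 0x15; 0xB4 ⊕ 0x15 = 0xA1.
Blocks that differ from the original plaintext: P[1].

P[1] = 0xE2, P[2] = 0xD2, P[3] = 0xA1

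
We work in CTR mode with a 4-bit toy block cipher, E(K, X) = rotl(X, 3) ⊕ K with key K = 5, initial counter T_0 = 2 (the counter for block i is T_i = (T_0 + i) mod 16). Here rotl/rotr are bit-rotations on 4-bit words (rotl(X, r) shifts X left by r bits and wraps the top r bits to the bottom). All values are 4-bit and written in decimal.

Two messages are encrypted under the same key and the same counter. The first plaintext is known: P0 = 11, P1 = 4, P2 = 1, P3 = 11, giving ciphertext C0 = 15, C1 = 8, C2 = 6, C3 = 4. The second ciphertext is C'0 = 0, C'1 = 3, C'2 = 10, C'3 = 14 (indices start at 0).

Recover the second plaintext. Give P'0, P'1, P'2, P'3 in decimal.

In CTR with a reused counter, both messages share the same keystream S_i, so C_i ⊕ C'_i = P_i ⊕ P'_i and thus P'_i = P_i ⊕ C_i ⊕ C'_i.
P'0: 11 ⊕ 15 ⊕ 0 = 4.
P'1: 4 ⊕ 8 ⊕ 3 = 15.
P'2: 1 ⊕ 6 ⊕ 10 = 13.
P'3: 11 ⊕ 4 ⊕ 14 = 1.

P'0 = 4, P'1 = 15, P'2 = 13, P'3 = 1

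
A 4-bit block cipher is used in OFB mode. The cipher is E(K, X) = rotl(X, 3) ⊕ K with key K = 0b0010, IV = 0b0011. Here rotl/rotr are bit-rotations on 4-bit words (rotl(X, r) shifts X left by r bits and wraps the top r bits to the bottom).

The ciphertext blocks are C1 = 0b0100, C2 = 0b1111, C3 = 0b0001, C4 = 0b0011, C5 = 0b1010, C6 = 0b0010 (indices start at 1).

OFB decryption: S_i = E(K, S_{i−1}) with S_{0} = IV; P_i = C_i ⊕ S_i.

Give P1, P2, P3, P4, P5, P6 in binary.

P1 = 0b1111, P2 = 0b0000, P3 = 0b1100, P4 = 0b1111, P5 = 0b1110, P6 = 0b0010

P1: S = E(K, 0b0011) = 0b1011; 0b0100 ⊕ 0b1011 = 0b1111.
P2: S = E(K, 0b1011) = 0b1111; 0b1111 ⊕ 0b1111 = 0b0000.
P3: S = E(K, 0b1111) = 0b1101; 0b0001 ⊕ 0b1101 = 0b1100.
P4: S = E(K, 0b1101) = 0b1100; 0b0011 ⊕ 0b1100 = 0b1111.
P5: S = E(K, 0b1100) = 0b0100; 0b1010 ⊕ 0b0100 = 0b1110.
P6: S = E(K, 0b0100) = 0b0000; 0b0010 ⊕ 0b0000 = 0b0010.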